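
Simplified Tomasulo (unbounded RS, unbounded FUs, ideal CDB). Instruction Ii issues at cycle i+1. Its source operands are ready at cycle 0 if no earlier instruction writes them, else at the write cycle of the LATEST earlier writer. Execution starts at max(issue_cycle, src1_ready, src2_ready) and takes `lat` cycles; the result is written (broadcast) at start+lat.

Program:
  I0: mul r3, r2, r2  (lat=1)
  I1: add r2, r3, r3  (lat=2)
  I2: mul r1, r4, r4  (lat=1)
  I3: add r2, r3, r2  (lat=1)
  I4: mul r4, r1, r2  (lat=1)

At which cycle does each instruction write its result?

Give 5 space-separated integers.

I0 mul r3: issue@1 deps=(None,None) exec_start@1 write@2
I1 add r2: issue@2 deps=(0,0) exec_start@2 write@4
I2 mul r1: issue@3 deps=(None,None) exec_start@3 write@4
I3 add r2: issue@4 deps=(0,1) exec_start@4 write@5
I4 mul r4: issue@5 deps=(2,3) exec_start@5 write@6

Answer: 2 4 4 5 6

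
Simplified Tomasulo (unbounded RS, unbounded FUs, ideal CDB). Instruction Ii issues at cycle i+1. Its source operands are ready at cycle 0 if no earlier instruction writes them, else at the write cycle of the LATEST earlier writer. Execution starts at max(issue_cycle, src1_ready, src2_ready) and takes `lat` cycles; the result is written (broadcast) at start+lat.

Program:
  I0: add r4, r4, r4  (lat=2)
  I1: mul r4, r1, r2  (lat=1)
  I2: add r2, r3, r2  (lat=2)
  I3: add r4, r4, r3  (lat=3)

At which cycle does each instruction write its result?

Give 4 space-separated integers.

Answer: 3 3 5 7

Derivation:
I0 add r4: issue@1 deps=(None,None) exec_start@1 write@3
I1 mul r4: issue@2 deps=(None,None) exec_start@2 write@3
I2 add r2: issue@3 deps=(None,None) exec_start@3 write@5
I3 add r4: issue@4 deps=(1,None) exec_start@4 write@7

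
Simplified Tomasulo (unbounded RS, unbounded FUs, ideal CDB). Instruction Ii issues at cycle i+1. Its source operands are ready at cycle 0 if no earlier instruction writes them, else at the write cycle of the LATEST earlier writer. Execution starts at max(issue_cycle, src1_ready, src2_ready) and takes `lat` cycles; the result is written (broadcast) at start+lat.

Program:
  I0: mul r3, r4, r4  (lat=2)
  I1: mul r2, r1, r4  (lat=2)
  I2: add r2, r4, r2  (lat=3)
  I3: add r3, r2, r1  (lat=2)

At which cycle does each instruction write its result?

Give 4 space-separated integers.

I0 mul r3: issue@1 deps=(None,None) exec_start@1 write@3
I1 mul r2: issue@2 deps=(None,None) exec_start@2 write@4
I2 add r2: issue@3 deps=(None,1) exec_start@4 write@7
I3 add r3: issue@4 deps=(2,None) exec_start@7 write@9

Answer: 3 4 7 9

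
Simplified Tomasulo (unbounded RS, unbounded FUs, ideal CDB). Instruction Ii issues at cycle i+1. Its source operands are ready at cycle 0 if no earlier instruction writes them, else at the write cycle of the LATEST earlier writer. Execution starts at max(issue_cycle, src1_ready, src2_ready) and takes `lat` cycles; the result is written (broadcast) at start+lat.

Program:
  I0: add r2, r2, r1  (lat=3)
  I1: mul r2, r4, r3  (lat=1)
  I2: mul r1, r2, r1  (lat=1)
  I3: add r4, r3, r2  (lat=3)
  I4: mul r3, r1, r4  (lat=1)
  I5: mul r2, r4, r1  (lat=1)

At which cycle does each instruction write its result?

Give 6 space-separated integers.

I0 add r2: issue@1 deps=(None,None) exec_start@1 write@4
I1 mul r2: issue@2 deps=(None,None) exec_start@2 write@3
I2 mul r1: issue@3 deps=(1,None) exec_start@3 write@4
I3 add r4: issue@4 deps=(None,1) exec_start@4 write@7
I4 mul r3: issue@5 deps=(2,3) exec_start@7 write@8
I5 mul r2: issue@6 deps=(3,2) exec_start@7 write@8

Answer: 4 3 4 7 8 8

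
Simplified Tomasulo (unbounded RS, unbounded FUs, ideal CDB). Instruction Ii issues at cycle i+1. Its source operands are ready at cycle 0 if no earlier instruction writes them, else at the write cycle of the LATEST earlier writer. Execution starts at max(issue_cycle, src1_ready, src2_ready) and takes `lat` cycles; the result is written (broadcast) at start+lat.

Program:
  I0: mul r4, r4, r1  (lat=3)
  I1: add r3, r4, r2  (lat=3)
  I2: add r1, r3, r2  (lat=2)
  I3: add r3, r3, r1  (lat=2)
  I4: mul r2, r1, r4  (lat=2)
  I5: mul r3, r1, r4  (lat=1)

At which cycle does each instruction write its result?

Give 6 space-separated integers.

I0 mul r4: issue@1 deps=(None,None) exec_start@1 write@4
I1 add r3: issue@2 deps=(0,None) exec_start@4 write@7
I2 add r1: issue@3 deps=(1,None) exec_start@7 write@9
I3 add r3: issue@4 deps=(1,2) exec_start@9 write@11
I4 mul r2: issue@5 deps=(2,0) exec_start@9 write@11
I5 mul r3: issue@6 deps=(2,0) exec_start@9 write@10

Answer: 4 7 9 11 11 10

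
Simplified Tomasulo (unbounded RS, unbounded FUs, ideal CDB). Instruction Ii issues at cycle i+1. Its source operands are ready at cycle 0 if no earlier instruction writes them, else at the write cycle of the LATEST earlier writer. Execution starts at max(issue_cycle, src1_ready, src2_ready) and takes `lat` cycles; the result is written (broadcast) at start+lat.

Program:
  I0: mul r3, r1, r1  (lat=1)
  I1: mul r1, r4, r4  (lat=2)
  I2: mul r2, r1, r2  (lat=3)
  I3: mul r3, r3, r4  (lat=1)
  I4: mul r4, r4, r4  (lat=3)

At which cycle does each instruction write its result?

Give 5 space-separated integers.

I0 mul r3: issue@1 deps=(None,None) exec_start@1 write@2
I1 mul r1: issue@2 deps=(None,None) exec_start@2 write@4
I2 mul r2: issue@3 deps=(1,None) exec_start@4 write@7
I3 mul r3: issue@4 deps=(0,None) exec_start@4 write@5
I4 mul r4: issue@5 deps=(None,None) exec_start@5 write@8

Answer: 2 4 7 5 8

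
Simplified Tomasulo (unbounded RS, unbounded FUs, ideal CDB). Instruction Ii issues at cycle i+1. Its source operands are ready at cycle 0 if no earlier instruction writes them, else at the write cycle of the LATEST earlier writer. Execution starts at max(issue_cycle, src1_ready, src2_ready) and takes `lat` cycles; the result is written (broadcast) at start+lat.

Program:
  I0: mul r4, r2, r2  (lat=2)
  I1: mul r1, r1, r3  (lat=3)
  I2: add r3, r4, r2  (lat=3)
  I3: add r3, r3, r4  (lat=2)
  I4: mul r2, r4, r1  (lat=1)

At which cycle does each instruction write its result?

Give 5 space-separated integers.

I0 mul r4: issue@1 deps=(None,None) exec_start@1 write@3
I1 mul r1: issue@2 deps=(None,None) exec_start@2 write@5
I2 add r3: issue@3 deps=(0,None) exec_start@3 write@6
I3 add r3: issue@4 deps=(2,0) exec_start@6 write@8
I4 mul r2: issue@5 deps=(0,1) exec_start@5 write@6

Answer: 3 5 6 8 6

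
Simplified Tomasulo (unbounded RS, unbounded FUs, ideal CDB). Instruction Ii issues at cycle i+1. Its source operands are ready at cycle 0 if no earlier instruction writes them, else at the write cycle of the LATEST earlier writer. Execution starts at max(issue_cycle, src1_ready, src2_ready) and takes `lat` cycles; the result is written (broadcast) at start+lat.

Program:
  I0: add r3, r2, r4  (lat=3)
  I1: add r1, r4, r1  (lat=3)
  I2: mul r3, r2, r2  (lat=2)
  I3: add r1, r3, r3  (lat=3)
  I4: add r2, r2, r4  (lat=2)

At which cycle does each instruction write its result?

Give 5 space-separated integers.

Answer: 4 5 5 8 7

Derivation:
I0 add r3: issue@1 deps=(None,None) exec_start@1 write@4
I1 add r1: issue@2 deps=(None,None) exec_start@2 write@5
I2 mul r3: issue@3 deps=(None,None) exec_start@3 write@5
I3 add r1: issue@4 deps=(2,2) exec_start@5 write@8
I4 add r2: issue@5 deps=(None,None) exec_start@5 write@7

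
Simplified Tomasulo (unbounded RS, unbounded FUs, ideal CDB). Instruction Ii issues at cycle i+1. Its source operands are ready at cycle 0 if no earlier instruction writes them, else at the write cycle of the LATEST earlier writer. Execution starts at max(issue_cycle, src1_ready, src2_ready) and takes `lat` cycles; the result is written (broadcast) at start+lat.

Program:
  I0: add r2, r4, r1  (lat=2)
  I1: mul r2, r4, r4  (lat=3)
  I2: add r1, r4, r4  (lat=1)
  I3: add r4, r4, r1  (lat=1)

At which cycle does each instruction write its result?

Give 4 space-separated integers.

I0 add r2: issue@1 deps=(None,None) exec_start@1 write@3
I1 mul r2: issue@2 deps=(None,None) exec_start@2 write@5
I2 add r1: issue@3 deps=(None,None) exec_start@3 write@4
I3 add r4: issue@4 deps=(None,2) exec_start@4 write@5

Answer: 3 5 4 5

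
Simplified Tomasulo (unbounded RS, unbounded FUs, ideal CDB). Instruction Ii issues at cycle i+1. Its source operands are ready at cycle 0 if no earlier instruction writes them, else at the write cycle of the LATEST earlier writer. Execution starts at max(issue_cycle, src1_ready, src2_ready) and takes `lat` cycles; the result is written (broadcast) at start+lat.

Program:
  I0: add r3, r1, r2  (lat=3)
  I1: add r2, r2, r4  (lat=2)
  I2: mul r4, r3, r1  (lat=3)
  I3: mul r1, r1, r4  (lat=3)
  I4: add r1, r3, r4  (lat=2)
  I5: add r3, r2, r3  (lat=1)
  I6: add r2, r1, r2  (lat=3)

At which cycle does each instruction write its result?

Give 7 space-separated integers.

Answer: 4 4 7 10 9 7 12

Derivation:
I0 add r3: issue@1 deps=(None,None) exec_start@1 write@4
I1 add r2: issue@2 deps=(None,None) exec_start@2 write@4
I2 mul r4: issue@3 deps=(0,None) exec_start@4 write@7
I3 mul r1: issue@4 deps=(None,2) exec_start@7 write@10
I4 add r1: issue@5 deps=(0,2) exec_start@7 write@9
I5 add r3: issue@6 deps=(1,0) exec_start@6 write@7
I6 add r2: issue@7 deps=(4,1) exec_start@9 write@12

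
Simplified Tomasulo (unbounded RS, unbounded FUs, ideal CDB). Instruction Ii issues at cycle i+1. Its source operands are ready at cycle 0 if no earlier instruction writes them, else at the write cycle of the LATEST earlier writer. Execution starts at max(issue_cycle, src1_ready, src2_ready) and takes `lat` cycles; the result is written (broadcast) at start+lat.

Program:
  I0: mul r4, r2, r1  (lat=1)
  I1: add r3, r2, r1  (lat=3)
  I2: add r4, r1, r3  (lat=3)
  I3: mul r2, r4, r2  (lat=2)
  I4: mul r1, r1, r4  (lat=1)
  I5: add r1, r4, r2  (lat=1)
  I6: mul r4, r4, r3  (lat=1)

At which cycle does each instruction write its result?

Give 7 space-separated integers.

I0 mul r4: issue@1 deps=(None,None) exec_start@1 write@2
I1 add r3: issue@2 deps=(None,None) exec_start@2 write@5
I2 add r4: issue@3 deps=(None,1) exec_start@5 write@8
I3 mul r2: issue@4 deps=(2,None) exec_start@8 write@10
I4 mul r1: issue@5 deps=(None,2) exec_start@8 write@9
I5 add r1: issue@6 deps=(2,3) exec_start@10 write@11
I6 mul r4: issue@7 deps=(2,1) exec_start@8 write@9

Answer: 2 5 8 10 9 11 9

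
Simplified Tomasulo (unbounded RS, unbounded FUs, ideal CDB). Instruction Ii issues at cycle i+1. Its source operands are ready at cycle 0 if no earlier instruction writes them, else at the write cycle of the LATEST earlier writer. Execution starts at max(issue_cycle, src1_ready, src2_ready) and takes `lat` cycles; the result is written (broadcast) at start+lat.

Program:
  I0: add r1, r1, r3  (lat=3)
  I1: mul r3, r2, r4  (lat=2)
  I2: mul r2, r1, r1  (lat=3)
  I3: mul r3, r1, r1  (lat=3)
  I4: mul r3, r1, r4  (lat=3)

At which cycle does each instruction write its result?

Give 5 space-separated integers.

I0 add r1: issue@1 deps=(None,None) exec_start@1 write@4
I1 mul r3: issue@2 deps=(None,None) exec_start@2 write@4
I2 mul r2: issue@3 deps=(0,0) exec_start@4 write@7
I3 mul r3: issue@4 deps=(0,0) exec_start@4 write@7
I4 mul r3: issue@5 deps=(0,None) exec_start@5 write@8

Answer: 4 4 7 7 8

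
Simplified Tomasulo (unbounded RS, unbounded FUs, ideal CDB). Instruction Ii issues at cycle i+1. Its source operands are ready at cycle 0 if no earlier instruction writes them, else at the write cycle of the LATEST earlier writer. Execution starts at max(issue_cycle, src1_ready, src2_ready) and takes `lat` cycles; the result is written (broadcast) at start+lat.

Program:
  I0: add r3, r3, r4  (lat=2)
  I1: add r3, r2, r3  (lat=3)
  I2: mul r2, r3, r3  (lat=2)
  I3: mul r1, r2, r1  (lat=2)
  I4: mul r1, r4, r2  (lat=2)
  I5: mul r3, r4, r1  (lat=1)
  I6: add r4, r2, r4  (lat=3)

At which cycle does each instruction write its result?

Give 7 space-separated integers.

Answer: 3 6 8 10 10 11 11

Derivation:
I0 add r3: issue@1 deps=(None,None) exec_start@1 write@3
I1 add r3: issue@2 deps=(None,0) exec_start@3 write@6
I2 mul r2: issue@3 deps=(1,1) exec_start@6 write@8
I3 mul r1: issue@4 deps=(2,None) exec_start@8 write@10
I4 mul r1: issue@5 deps=(None,2) exec_start@8 write@10
I5 mul r3: issue@6 deps=(None,4) exec_start@10 write@11
I6 add r4: issue@7 deps=(2,None) exec_start@8 write@11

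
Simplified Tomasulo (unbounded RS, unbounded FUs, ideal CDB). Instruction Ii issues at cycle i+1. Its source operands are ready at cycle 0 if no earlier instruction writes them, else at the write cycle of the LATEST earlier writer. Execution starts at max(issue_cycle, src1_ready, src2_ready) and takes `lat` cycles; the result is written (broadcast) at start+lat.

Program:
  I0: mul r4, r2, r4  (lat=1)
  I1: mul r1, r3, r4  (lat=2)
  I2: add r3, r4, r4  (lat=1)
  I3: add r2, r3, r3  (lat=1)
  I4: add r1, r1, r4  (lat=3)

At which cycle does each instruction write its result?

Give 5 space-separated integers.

Answer: 2 4 4 5 8

Derivation:
I0 mul r4: issue@1 deps=(None,None) exec_start@1 write@2
I1 mul r1: issue@2 deps=(None,0) exec_start@2 write@4
I2 add r3: issue@3 deps=(0,0) exec_start@3 write@4
I3 add r2: issue@4 deps=(2,2) exec_start@4 write@5
I4 add r1: issue@5 deps=(1,0) exec_start@5 write@8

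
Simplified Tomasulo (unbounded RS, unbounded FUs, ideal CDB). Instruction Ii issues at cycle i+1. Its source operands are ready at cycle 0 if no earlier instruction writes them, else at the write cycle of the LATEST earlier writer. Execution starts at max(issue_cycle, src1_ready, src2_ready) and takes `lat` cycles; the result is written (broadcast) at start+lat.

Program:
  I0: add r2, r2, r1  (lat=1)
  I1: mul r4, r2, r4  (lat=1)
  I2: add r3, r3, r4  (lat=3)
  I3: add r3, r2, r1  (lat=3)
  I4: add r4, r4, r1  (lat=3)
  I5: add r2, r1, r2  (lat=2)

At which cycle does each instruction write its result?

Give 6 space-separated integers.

Answer: 2 3 6 7 8 8

Derivation:
I0 add r2: issue@1 deps=(None,None) exec_start@1 write@2
I1 mul r4: issue@2 deps=(0,None) exec_start@2 write@3
I2 add r3: issue@3 deps=(None,1) exec_start@3 write@6
I3 add r3: issue@4 deps=(0,None) exec_start@4 write@7
I4 add r4: issue@5 deps=(1,None) exec_start@5 write@8
I5 add r2: issue@6 deps=(None,0) exec_start@6 write@8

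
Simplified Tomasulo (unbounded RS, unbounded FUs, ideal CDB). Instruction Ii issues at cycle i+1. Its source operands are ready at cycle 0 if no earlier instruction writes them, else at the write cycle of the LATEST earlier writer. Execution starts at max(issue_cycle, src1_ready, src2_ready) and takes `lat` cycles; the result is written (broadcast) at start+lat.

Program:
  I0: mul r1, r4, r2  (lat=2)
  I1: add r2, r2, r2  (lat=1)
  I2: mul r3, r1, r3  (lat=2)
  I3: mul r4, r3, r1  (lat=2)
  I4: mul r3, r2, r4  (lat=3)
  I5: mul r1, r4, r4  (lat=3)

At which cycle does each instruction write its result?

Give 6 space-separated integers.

I0 mul r1: issue@1 deps=(None,None) exec_start@1 write@3
I1 add r2: issue@2 deps=(None,None) exec_start@2 write@3
I2 mul r3: issue@3 deps=(0,None) exec_start@3 write@5
I3 mul r4: issue@4 deps=(2,0) exec_start@5 write@7
I4 mul r3: issue@5 deps=(1,3) exec_start@7 write@10
I5 mul r1: issue@6 deps=(3,3) exec_start@7 write@10

Answer: 3 3 5 7 10 10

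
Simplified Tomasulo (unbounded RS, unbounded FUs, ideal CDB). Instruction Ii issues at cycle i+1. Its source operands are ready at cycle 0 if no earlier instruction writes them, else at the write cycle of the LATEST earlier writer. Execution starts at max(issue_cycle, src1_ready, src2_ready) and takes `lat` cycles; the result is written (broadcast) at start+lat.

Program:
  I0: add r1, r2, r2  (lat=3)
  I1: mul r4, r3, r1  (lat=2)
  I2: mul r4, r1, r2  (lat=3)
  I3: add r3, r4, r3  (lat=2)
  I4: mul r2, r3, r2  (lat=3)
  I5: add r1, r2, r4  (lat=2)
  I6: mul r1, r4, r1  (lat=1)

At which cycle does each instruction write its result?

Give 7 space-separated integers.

Answer: 4 6 7 9 12 14 15

Derivation:
I0 add r1: issue@1 deps=(None,None) exec_start@1 write@4
I1 mul r4: issue@2 deps=(None,0) exec_start@4 write@6
I2 mul r4: issue@3 deps=(0,None) exec_start@4 write@7
I3 add r3: issue@4 deps=(2,None) exec_start@7 write@9
I4 mul r2: issue@5 deps=(3,None) exec_start@9 write@12
I5 add r1: issue@6 deps=(4,2) exec_start@12 write@14
I6 mul r1: issue@7 deps=(2,5) exec_start@14 write@15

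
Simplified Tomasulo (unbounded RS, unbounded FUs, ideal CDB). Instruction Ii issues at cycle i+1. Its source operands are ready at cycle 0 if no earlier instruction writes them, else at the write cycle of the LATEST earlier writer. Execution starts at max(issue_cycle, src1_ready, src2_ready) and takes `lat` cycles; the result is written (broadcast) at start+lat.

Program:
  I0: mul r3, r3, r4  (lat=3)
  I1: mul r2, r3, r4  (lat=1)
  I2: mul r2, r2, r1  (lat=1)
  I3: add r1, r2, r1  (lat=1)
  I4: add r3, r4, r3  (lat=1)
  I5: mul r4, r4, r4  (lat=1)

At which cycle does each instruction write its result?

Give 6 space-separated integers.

I0 mul r3: issue@1 deps=(None,None) exec_start@1 write@4
I1 mul r2: issue@2 deps=(0,None) exec_start@4 write@5
I2 mul r2: issue@3 deps=(1,None) exec_start@5 write@6
I3 add r1: issue@4 deps=(2,None) exec_start@6 write@7
I4 add r3: issue@5 deps=(None,0) exec_start@5 write@6
I5 mul r4: issue@6 deps=(None,None) exec_start@6 write@7

Answer: 4 5 6 7 6 7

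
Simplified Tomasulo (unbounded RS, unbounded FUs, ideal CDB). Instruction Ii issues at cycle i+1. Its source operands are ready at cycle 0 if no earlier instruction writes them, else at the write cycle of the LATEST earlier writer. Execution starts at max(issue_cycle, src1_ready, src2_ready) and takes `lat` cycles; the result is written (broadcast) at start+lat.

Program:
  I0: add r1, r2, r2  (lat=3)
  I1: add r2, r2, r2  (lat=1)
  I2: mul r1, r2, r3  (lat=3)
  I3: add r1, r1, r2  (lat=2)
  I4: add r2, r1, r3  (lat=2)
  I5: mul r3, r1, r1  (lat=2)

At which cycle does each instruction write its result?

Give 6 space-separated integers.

Answer: 4 3 6 8 10 10

Derivation:
I0 add r1: issue@1 deps=(None,None) exec_start@1 write@4
I1 add r2: issue@2 deps=(None,None) exec_start@2 write@3
I2 mul r1: issue@3 deps=(1,None) exec_start@3 write@6
I3 add r1: issue@4 deps=(2,1) exec_start@6 write@8
I4 add r2: issue@5 deps=(3,None) exec_start@8 write@10
I5 mul r3: issue@6 deps=(3,3) exec_start@8 write@10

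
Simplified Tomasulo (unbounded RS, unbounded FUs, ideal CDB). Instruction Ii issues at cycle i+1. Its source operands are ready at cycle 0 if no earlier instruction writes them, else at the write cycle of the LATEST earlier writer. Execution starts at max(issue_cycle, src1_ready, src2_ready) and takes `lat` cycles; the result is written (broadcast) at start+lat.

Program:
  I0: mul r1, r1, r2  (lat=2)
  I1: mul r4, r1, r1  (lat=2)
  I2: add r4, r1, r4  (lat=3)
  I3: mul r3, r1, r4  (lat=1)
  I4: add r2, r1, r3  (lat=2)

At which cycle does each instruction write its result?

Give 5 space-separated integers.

I0 mul r1: issue@1 deps=(None,None) exec_start@1 write@3
I1 mul r4: issue@2 deps=(0,0) exec_start@3 write@5
I2 add r4: issue@3 deps=(0,1) exec_start@5 write@8
I3 mul r3: issue@4 deps=(0,2) exec_start@8 write@9
I4 add r2: issue@5 deps=(0,3) exec_start@9 write@11

Answer: 3 5 8 9 11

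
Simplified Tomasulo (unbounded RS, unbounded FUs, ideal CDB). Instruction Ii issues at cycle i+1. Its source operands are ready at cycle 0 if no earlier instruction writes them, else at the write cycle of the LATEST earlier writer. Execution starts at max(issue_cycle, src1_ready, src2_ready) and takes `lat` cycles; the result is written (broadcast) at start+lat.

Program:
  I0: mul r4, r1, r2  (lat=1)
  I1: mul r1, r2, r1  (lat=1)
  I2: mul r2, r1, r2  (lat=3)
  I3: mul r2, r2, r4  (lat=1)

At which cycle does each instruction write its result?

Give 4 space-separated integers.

I0 mul r4: issue@1 deps=(None,None) exec_start@1 write@2
I1 mul r1: issue@2 deps=(None,None) exec_start@2 write@3
I2 mul r2: issue@3 deps=(1,None) exec_start@3 write@6
I3 mul r2: issue@4 deps=(2,0) exec_start@6 write@7

Answer: 2 3 6 7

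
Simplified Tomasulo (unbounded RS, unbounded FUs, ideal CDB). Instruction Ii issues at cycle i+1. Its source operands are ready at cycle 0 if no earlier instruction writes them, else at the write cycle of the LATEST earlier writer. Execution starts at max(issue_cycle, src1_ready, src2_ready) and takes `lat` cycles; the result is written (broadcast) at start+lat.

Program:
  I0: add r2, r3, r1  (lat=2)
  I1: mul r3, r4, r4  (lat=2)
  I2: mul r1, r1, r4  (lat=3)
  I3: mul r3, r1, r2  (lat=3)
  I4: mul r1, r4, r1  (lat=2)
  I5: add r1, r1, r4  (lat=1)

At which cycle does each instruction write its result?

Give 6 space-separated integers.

Answer: 3 4 6 9 8 9

Derivation:
I0 add r2: issue@1 deps=(None,None) exec_start@1 write@3
I1 mul r3: issue@2 deps=(None,None) exec_start@2 write@4
I2 mul r1: issue@3 deps=(None,None) exec_start@3 write@6
I3 mul r3: issue@4 deps=(2,0) exec_start@6 write@9
I4 mul r1: issue@5 deps=(None,2) exec_start@6 write@8
I5 add r1: issue@6 deps=(4,None) exec_start@8 write@9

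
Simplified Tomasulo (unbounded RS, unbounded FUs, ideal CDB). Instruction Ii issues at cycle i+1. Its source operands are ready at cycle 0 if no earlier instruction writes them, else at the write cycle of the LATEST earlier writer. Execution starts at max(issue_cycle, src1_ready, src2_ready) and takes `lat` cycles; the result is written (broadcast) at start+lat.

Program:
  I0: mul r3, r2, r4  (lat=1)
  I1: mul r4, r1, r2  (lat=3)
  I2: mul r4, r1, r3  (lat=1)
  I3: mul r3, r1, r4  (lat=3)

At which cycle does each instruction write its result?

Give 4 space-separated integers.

I0 mul r3: issue@1 deps=(None,None) exec_start@1 write@2
I1 mul r4: issue@2 deps=(None,None) exec_start@2 write@5
I2 mul r4: issue@3 deps=(None,0) exec_start@3 write@4
I3 mul r3: issue@4 deps=(None,2) exec_start@4 write@7

Answer: 2 5 4 7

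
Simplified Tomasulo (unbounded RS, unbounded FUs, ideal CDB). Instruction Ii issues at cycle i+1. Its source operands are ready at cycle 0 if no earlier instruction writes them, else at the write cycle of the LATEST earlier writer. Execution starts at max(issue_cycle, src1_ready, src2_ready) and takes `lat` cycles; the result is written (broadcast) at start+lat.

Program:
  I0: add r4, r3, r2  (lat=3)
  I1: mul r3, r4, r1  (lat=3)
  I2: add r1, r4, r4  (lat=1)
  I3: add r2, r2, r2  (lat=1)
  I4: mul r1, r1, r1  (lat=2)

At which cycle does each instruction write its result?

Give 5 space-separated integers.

I0 add r4: issue@1 deps=(None,None) exec_start@1 write@4
I1 mul r3: issue@2 deps=(0,None) exec_start@4 write@7
I2 add r1: issue@3 deps=(0,0) exec_start@4 write@5
I3 add r2: issue@4 deps=(None,None) exec_start@4 write@5
I4 mul r1: issue@5 deps=(2,2) exec_start@5 write@7

Answer: 4 7 5 5 7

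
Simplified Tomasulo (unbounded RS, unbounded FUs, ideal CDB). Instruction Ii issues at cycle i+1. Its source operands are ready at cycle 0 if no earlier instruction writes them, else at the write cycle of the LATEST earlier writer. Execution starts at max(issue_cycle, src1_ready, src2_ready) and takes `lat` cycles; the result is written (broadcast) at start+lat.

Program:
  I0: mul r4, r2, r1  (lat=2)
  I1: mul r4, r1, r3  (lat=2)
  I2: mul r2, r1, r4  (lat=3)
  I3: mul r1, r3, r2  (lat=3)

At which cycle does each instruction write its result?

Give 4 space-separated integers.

I0 mul r4: issue@1 deps=(None,None) exec_start@1 write@3
I1 mul r4: issue@2 deps=(None,None) exec_start@2 write@4
I2 mul r2: issue@3 deps=(None,1) exec_start@4 write@7
I3 mul r1: issue@4 deps=(None,2) exec_start@7 write@10

Answer: 3 4 7 10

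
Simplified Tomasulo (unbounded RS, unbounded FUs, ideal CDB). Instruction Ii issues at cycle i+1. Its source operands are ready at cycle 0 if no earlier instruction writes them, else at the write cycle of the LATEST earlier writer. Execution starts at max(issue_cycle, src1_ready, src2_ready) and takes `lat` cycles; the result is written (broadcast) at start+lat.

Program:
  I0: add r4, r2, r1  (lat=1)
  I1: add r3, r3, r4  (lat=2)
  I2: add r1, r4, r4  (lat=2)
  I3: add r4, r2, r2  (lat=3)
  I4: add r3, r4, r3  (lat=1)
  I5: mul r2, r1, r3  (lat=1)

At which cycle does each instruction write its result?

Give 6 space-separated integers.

Answer: 2 4 5 7 8 9

Derivation:
I0 add r4: issue@1 deps=(None,None) exec_start@1 write@2
I1 add r3: issue@2 deps=(None,0) exec_start@2 write@4
I2 add r1: issue@3 deps=(0,0) exec_start@3 write@5
I3 add r4: issue@4 deps=(None,None) exec_start@4 write@7
I4 add r3: issue@5 deps=(3,1) exec_start@7 write@8
I5 mul r2: issue@6 deps=(2,4) exec_start@8 write@9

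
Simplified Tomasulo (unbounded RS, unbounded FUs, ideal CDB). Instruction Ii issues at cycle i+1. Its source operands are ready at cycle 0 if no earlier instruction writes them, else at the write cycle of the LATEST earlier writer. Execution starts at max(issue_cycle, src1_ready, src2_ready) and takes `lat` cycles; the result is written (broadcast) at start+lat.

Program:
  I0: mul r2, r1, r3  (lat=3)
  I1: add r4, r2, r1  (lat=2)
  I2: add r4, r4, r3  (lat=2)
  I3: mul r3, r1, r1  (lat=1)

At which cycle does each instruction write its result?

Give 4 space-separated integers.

I0 mul r2: issue@1 deps=(None,None) exec_start@1 write@4
I1 add r4: issue@2 deps=(0,None) exec_start@4 write@6
I2 add r4: issue@3 deps=(1,None) exec_start@6 write@8
I3 mul r3: issue@4 deps=(None,None) exec_start@4 write@5

Answer: 4 6 8 5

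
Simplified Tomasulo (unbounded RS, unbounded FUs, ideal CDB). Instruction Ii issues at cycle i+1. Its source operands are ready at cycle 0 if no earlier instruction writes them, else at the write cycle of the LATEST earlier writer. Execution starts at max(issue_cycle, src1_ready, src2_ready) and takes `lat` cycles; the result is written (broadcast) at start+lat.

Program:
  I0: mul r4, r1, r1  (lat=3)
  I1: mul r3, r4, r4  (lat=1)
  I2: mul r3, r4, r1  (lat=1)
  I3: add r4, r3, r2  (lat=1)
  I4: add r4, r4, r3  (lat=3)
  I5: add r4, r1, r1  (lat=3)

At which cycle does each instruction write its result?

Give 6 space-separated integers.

I0 mul r4: issue@1 deps=(None,None) exec_start@1 write@4
I1 mul r3: issue@2 deps=(0,0) exec_start@4 write@5
I2 mul r3: issue@3 deps=(0,None) exec_start@4 write@5
I3 add r4: issue@4 deps=(2,None) exec_start@5 write@6
I4 add r4: issue@5 deps=(3,2) exec_start@6 write@9
I5 add r4: issue@6 deps=(None,None) exec_start@6 write@9

Answer: 4 5 5 6 9 9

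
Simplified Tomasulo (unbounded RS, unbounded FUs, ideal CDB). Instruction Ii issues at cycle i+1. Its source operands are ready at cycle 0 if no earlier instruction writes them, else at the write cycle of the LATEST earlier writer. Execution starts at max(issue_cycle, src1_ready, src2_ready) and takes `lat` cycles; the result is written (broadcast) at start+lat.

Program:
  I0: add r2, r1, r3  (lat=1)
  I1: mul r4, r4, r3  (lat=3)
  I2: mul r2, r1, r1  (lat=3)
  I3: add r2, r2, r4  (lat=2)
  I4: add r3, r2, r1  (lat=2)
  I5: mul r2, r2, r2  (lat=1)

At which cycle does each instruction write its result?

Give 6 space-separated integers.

Answer: 2 5 6 8 10 9

Derivation:
I0 add r2: issue@1 deps=(None,None) exec_start@1 write@2
I1 mul r4: issue@2 deps=(None,None) exec_start@2 write@5
I2 mul r2: issue@3 deps=(None,None) exec_start@3 write@6
I3 add r2: issue@4 deps=(2,1) exec_start@6 write@8
I4 add r3: issue@5 deps=(3,None) exec_start@8 write@10
I5 mul r2: issue@6 deps=(3,3) exec_start@8 write@9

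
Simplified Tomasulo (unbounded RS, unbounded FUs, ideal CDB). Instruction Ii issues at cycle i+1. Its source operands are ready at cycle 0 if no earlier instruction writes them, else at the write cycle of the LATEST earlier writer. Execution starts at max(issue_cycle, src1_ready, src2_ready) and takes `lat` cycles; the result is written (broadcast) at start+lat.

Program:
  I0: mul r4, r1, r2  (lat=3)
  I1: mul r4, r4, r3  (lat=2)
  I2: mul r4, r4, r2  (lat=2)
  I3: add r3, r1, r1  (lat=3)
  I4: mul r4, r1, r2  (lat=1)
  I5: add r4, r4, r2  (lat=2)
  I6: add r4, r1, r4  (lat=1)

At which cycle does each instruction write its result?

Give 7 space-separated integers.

I0 mul r4: issue@1 deps=(None,None) exec_start@1 write@4
I1 mul r4: issue@2 deps=(0,None) exec_start@4 write@6
I2 mul r4: issue@3 deps=(1,None) exec_start@6 write@8
I3 add r3: issue@4 deps=(None,None) exec_start@4 write@7
I4 mul r4: issue@5 deps=(None,None) exec_start@5 write@6
I5 add r4: issue@6 deps=(4,None) exec_start@6 write@8
I6 add r4: issue@7 deps=(None,5) exec_start@8 write@9

Answer: 4 6 8 7 6 8 9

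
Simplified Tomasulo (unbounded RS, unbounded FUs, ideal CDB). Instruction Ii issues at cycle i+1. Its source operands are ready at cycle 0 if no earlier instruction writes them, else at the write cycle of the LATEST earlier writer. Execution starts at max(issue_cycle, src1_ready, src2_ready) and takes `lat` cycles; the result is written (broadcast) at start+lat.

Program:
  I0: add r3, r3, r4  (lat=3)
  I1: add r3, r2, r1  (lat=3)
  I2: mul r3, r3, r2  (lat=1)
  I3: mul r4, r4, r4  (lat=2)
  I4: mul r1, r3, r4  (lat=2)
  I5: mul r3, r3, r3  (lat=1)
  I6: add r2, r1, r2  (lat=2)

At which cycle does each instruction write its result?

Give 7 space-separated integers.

I0 add r3: issue@1 deps=(None,None) exec_start@1 write@4
I1 add r3: issue@2 deps=(None,None) exec_start@2 write@5
I2 mul r3: issue@3 deps=(1,None) exec_start@5 write@6
I3 mul r4: issue@4 deps=(None,None) exec_start@4 write@6
I4 mul r1: issue@5 deps=(2,3) exec_start@6 write@8
I5 mul r3: issue@6 deps=(2,2) exec_start@6 write@7
I6 add r2: issue@7 deps=(4,None) exec_start@8 write@10

Answer: 4 5 6 6 8 7 10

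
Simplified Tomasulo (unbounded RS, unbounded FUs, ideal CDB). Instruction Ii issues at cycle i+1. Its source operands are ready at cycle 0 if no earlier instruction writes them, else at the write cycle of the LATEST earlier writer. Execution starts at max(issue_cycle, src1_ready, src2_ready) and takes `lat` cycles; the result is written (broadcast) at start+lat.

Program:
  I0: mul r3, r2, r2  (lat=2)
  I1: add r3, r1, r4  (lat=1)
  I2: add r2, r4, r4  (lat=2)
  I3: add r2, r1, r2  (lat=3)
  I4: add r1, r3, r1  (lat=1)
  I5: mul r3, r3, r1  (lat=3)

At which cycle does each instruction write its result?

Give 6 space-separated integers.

Answer: 3 3 5 8 6 9

Derivation:
I0 mul r3: issue@1 deps=(None,None) exec_start@1 write@3
I1 add r3: issue@2 deps=(None,None) exec_start@2 write@3
I2 add r2: issue@3 deps=(None,None) exec_start@3 write@5
I3 add r2: issue@4 deps=(None,2) exec_start@5 write@8
I4 add r1: issue@5 deps=(1,None) exec_start@5 write@6
I5 mul r3: issue@6 deps=(1,4) exec_start@6 write@9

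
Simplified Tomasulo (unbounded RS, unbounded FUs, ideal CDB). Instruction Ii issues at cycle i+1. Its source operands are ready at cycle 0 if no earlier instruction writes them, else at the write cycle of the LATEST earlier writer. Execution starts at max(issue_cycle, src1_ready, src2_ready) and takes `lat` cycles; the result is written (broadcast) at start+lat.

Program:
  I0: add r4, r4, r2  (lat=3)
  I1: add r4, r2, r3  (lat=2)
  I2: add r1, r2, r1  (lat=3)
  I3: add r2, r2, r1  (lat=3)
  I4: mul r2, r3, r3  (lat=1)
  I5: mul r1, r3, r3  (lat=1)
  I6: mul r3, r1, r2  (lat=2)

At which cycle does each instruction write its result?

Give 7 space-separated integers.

I0 add r4: issue@1 deps=(None,None) exec_start@1 write@4
I1 add r4: issue@2 deps=(None,None) exec_start@2 write@4
I2 add r1: issue@3 deps=(None,None) exec_start@3 write@6
I3 add r2: issue@4 deps=(None,2) exec_start@6 write@9
I4 mul r2: issue@5 deps=(None,None) exec_start@5 write@6
I5 mul r1: issue@6 deps=(None,None) exec_start@6 write@7
I6 mul r3: issue@7 deps=(5,4) exec_start@7 write@9

Answer: 4 4 6 9 6 7 9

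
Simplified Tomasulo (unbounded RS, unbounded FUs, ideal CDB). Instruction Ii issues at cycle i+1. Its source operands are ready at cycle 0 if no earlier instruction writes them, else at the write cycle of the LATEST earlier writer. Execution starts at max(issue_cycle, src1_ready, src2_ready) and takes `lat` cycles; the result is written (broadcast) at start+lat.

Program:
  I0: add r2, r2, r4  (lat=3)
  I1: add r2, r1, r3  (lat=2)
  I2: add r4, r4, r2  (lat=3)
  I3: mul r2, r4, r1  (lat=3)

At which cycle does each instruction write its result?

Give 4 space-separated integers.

I0 add r2: issue@1 deps=(None,None) exec_start@1 write@4
I1 add r2: issue@2 deps=(None,None) exec_start@2 write@4
I2 add r4: issue@3 deps=(None,1) exec_start@4 write@7
I3 mul r2: issue@4 deps=(2,None) exec_start@7 write@10

Answer: 4 4 7 10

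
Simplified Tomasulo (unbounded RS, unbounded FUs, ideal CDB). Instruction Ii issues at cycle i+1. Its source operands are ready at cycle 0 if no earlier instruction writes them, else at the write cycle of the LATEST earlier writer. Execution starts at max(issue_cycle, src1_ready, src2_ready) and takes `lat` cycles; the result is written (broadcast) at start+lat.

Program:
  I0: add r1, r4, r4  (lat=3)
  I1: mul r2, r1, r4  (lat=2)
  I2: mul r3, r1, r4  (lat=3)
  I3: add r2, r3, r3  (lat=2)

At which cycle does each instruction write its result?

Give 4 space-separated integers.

I0 add r1: issue@1 deps=(None,None) exec_start@1 write@4
I1 mul r2: issue@2 deps=(0,None) exec_start@4 write@6
I2 mul r3: issue@3 deps=(0,None) exec_start@4 write@7
I3 add r2: issue@4 deps=(2,2) exec_start@7 write@9

Answer: 4 6 7 9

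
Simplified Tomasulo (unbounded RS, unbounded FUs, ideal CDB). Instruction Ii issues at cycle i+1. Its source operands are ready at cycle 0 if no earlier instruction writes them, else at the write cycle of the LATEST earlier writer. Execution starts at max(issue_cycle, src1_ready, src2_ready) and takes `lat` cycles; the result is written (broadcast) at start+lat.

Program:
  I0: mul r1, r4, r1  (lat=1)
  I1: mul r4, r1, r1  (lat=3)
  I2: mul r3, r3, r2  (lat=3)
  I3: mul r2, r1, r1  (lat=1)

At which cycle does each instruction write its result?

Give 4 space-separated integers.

I0 mul r1: issue@1 deps=(None,None) exec_start@1 write@2
I1 mul r4: issue@2 deps=(0,0) exec_start@2 write@5
I2 mul r3: issue@3 deps=(None,None) exec_start@3 write@6
I3 mul r2: issue@4 deps=(0,0) exec_start@4 write@5

Answer: 2 5 6 5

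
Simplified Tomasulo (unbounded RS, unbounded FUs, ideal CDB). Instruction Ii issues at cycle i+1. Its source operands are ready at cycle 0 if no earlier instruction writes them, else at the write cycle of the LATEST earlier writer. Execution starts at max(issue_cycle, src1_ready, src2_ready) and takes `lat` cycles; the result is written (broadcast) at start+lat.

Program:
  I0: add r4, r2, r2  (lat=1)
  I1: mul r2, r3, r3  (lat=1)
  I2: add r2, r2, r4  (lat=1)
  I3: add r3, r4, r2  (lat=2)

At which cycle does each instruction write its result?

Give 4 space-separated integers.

I0 add r4: issue@1 deps=(None,None) exec_start@1 write@2
I1 mul r2: issue@2 deps=(None,None) exec_start@2 write@3
I2 add r2: issue@3 deps=(1,0) exec_start@3 write@4
I3 add r3: issue@4 deps=(0,2) exec_start@4 write@6

Answer: 2 3 4 6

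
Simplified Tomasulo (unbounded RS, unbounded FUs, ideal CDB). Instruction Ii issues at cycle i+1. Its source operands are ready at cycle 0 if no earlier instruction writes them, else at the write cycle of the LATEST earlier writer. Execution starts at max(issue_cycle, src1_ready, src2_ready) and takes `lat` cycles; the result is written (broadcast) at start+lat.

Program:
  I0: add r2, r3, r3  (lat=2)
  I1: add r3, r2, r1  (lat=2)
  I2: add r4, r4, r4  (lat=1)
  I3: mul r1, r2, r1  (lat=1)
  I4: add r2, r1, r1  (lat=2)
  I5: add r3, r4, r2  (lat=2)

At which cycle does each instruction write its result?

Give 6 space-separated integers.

Answer: 3 5 4 5 7 9

Derivation:
I0 add r2: issue@1 deps=(None,None) exec_start@1 write@3
I1 add r3: issue@2 deps=(0,None) exec_start@3 write@5
I2 add r4: issue@3 deps=(None,None) exec_start@3 write@4
I3 mul r1: issue@4 deps=(0,None) exec_start@4 write@5
I4 add r2: issue@5 deps=(3,3) exec_start@5 write@7
I5 add r3: issue@6 deps=(2,4) exec_start@7 write@9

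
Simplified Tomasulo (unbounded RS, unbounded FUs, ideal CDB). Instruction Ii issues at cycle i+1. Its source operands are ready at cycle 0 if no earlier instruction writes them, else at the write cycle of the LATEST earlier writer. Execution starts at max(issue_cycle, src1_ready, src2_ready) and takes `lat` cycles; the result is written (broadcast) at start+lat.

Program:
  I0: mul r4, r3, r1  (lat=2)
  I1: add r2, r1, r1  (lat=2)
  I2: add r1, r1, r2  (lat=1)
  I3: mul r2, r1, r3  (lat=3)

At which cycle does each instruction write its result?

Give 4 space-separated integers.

Answer: 3 4 5 8

Derivation:
I0 mul r4: issue@1 deps=(None,None) exec_start@1 write@3
I1 add r2: issue@2 deps=(None,None) exec_start@2 write@4
I2 add r1: issue@3 deps=(None,1) exec_start@4 write@5
I3 mul r2: issue@4 deps=(2,None) exec_start@5 write@8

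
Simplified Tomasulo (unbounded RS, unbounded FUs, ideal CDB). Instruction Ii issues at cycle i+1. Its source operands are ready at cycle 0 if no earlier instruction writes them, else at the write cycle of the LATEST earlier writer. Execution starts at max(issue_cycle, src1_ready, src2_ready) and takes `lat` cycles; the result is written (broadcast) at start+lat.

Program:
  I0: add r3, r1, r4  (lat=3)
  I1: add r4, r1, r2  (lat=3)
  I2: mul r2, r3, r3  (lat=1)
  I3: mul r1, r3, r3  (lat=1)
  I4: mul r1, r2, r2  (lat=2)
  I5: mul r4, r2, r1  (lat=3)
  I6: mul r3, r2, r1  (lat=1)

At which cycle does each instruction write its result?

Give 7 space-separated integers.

Answer: 4 5 5 5 7 10 8

Derivation:
I0 add r3: issue@1 deps=(None,None) exec_start@1 write@4
I1 add r4: issue@2 deps=(None,None) exec_start@2 write@5
I2 mul r2: issue@3 deps=(0,0) exec_start@4 write@5
I3 mul r1: issue@4 deps=(0,0) exec_start@4 write@5
I4 mul r1: issue@5 deps=(2,2) exec_start@5 write@7
I5 mul r4: issue@6 deps=(2,4) exec_start@7 write@10
I6 mul r3: issue@7 deps=(2,4) exec_start@7 write@8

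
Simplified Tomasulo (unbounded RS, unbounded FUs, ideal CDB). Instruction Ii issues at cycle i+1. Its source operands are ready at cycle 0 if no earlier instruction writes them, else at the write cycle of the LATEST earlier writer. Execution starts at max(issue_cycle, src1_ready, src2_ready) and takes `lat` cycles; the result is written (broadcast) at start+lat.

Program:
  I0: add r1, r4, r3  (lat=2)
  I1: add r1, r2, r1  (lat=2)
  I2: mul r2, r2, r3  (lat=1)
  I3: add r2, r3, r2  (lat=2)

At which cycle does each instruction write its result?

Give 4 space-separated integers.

Answer: 3 5 4 6

Derivation:
I0 add r1: issue@1 deps=(None,None) exec_start@1 write@3
I1 add r1: issue@2 deps=(None,0) exec_start@3 write@5
I2 mul r2: issue@3 deps=(None,None) exec_start@3 write@4
I3 add r2: issue@4 deps=(None,2) exec_start@4 write@6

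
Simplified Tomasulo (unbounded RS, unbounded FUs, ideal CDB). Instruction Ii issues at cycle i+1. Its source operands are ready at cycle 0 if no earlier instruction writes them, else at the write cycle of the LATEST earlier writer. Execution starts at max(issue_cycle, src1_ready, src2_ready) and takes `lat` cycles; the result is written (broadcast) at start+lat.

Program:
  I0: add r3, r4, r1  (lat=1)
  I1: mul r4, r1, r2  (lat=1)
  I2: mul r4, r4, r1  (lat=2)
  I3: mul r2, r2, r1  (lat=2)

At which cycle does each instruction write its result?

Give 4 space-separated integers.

I0 add r3: issue@1 deps=(None,None) exec_start@1 write@2
I1 mul r4: issue@2 deps=(None,None) exec_start@2 write@3
I2 mul r4: issue@3 deps=(1,None) exec_start@3 write@5
I3 mul r2: issue@4 deps=(None,None) exec_start@4 write@6

Answer: 2 3 5 6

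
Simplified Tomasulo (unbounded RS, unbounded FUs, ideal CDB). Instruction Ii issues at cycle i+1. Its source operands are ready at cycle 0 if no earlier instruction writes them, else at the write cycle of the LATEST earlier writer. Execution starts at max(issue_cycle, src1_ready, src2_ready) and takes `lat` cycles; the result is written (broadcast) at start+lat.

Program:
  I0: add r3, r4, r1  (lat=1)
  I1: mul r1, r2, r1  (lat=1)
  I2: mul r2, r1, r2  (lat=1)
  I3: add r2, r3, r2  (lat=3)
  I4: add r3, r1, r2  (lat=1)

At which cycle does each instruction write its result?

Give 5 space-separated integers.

Answer: 2 3 4 7 8

Derivation:
I0 add r3: issue@1 deps=(None,None) exec_start@1 write@2
I1 mul r1: issue@2 deps=(None,None) exec_start@2 write@3
I2 mul r2: issue@3 deps=(1,None) exec_start@3 write@4
I3 add r2: issue@4 deps=(0,2) exec_start@4 write@7
I4 add r3: issue@5 deps=(1,3) exec_start@7 write@8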